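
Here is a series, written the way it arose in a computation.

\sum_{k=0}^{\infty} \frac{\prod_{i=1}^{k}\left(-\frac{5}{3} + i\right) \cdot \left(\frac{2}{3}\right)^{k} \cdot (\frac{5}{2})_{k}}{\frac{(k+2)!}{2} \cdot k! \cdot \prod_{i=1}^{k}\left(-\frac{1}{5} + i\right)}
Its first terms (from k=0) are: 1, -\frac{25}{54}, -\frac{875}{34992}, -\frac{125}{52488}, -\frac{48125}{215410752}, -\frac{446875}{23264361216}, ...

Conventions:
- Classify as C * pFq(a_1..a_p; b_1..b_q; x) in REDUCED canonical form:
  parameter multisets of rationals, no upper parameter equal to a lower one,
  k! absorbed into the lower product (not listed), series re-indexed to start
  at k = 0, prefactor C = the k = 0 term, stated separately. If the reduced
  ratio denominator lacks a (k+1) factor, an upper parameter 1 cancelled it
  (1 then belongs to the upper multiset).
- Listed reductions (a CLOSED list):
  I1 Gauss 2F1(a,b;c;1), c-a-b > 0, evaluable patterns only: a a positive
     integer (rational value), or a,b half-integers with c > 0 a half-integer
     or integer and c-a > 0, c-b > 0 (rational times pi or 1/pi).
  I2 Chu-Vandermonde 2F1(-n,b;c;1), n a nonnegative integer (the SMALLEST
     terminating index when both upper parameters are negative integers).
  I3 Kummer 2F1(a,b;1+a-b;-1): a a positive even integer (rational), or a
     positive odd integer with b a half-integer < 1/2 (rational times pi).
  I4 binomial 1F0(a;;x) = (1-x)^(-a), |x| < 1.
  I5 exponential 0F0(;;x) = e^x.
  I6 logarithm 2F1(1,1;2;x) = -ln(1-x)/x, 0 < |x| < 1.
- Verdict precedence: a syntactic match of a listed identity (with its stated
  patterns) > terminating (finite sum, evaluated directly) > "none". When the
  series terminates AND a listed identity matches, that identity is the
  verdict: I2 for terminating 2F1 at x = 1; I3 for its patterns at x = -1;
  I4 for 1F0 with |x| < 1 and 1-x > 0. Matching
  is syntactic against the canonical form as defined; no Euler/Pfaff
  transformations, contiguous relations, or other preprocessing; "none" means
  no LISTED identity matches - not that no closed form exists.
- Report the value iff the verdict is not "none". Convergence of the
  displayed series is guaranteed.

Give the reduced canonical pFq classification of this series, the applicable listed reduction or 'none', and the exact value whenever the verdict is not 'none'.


Canonical form: C = 1 times 2F2 with upper {-\frac{2}{3}, \frac{5}{2}}, lower {\frac{4}{5}, 3}, x = \frac{2}{3}. Verdict: none (x = \frac{2}{3}): each listed identity misses the multisets {-\frac{2}{3}, \frac{5}{2}} ; {\frac{4}{5}, 3}.

The tell: x = \frac{2}{3} and the running product (prefactor 1) telescopes to a rising factorial.
Ratio: r(k) = \frac{2}{3} * (k-\frac{2}{3}) (k+\frac{5}{2}) / [(k+\frac{4}{5}) (k+3) (k+1)] ; factor over Q: parameters, x = \frac{2}{3}, and C = 1.


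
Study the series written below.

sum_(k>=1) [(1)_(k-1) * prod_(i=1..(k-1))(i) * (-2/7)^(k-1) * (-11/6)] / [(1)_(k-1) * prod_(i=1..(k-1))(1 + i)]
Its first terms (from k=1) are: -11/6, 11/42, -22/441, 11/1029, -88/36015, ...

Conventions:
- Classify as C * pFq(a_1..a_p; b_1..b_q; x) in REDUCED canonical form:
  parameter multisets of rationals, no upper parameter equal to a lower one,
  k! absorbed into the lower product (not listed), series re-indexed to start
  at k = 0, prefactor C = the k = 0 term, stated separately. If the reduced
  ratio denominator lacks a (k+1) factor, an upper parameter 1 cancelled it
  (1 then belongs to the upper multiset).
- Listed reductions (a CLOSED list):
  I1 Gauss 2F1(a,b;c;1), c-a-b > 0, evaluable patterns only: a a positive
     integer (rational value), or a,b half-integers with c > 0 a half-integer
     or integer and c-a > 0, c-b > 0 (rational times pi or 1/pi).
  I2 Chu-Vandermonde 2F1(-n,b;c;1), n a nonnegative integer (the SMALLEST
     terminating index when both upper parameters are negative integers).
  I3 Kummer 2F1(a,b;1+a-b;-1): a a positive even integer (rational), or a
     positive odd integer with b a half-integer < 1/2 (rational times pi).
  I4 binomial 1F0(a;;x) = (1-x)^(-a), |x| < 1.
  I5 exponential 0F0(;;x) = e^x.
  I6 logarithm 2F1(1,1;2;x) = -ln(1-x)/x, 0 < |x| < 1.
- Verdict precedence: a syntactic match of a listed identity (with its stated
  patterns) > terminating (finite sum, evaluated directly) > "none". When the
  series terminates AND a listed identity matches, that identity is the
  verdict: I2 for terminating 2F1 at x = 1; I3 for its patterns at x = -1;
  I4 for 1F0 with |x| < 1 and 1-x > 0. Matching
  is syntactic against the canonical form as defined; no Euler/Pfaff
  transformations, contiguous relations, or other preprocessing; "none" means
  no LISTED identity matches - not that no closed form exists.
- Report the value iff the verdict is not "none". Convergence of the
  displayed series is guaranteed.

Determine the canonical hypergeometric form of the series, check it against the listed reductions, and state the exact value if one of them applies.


Prefactor -11/6, argument -2/7: 2F1 with upper {1, 1} over lower {2}. Verdict: logarithm (I6) fires (the logarithm: parameters (1,1;2), x = -2/7). Exact value: (-77/12) * ln(9/7).

First insight: with t_0 = -11/6, (1)_k (C = -11/6) is k! itself.
Term ratio: r(k) = (-2/7) * (k+1) (k+1) / [(k+2) (k+1)] - rational; roots negated = parameters, x = (-2/7), C = -11/6.


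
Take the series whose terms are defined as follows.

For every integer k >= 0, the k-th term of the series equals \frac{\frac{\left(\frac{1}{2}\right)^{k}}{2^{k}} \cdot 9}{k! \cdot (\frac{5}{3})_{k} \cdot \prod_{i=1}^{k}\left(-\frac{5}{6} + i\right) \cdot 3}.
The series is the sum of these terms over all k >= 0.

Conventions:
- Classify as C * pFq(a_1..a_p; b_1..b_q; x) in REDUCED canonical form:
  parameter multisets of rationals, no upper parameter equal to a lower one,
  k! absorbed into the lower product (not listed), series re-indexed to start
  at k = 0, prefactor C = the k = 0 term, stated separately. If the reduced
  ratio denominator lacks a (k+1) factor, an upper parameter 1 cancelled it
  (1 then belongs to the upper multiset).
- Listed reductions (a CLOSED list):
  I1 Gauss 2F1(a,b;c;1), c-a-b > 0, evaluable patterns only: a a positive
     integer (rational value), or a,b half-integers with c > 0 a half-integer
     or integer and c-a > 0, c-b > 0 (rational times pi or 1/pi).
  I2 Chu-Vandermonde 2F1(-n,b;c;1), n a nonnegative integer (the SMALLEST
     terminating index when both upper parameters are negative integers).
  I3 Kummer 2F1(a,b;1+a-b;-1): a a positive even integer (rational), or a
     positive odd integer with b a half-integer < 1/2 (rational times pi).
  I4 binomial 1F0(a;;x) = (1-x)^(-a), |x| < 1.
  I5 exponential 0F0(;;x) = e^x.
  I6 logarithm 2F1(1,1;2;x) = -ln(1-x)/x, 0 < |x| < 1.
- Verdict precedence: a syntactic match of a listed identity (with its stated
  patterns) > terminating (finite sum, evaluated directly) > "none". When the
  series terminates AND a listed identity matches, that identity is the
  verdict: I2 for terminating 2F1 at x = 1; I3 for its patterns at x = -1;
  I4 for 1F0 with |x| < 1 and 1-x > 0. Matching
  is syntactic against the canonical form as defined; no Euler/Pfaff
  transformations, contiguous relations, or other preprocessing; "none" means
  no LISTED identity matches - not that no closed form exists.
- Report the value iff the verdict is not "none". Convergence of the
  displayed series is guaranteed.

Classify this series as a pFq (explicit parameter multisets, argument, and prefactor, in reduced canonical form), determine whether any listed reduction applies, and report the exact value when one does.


The tell: t_0 being 3, the constant factors (C = 3) combine into one prefactor.
Consecutive-term ratio: r(k) = \frac{1}{4} * 1 / [(k+\frac{1}{6}) (k+\frac{5}{3}) (k+1)] - rational in k, leading ratio \frac{1}{4}; with t_0 = 3, classification follows.

x = \frac{1}{4} here; the reduced form reads 0F2, upper {-}, lower {\frac{1}{6}, \frac{5}{3}}, C = 3. Verdict: none. Every listed pattern misses the 0F2 form at \frac{1}{4}, upper {-}.


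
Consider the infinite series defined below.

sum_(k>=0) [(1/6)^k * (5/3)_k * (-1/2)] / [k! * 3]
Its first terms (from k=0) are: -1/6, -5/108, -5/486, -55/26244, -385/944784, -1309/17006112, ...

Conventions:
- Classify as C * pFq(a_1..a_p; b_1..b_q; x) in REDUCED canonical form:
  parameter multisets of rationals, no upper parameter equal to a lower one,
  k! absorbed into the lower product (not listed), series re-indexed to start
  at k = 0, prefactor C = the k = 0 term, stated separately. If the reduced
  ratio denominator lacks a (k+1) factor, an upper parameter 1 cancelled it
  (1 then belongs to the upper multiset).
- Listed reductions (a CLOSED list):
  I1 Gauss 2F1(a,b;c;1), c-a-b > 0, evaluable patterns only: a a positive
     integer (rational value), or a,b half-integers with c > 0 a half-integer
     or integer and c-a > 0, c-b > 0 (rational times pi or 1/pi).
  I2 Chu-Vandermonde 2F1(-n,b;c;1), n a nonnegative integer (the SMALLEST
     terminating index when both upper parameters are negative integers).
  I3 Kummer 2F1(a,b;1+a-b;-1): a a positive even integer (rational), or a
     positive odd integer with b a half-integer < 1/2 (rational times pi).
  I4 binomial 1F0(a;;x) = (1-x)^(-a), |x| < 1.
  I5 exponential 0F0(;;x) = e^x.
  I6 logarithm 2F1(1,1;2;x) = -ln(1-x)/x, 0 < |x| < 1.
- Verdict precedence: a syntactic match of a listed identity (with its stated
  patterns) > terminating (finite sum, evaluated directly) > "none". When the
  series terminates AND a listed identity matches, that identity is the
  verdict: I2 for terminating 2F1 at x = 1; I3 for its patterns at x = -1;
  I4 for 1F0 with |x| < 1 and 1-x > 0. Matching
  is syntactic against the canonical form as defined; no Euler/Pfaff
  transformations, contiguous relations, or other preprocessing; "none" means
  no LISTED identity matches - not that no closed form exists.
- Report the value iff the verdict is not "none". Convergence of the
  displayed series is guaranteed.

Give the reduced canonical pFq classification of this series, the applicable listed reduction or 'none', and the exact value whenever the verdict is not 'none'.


With C = -1/6: the canonical form is 1F0(5/3; -; 1/6). Verdict at x = 1/6: the I4 binomial reduction matches (the 1F0 binomial series: exponent -5/3, x = 1/6). Sum: (-1/6) * (5/6)^(-5/3).

Key step: x = (1/6) and the constant factors (C = -1/6, x = 1/6) combine into one prefactor.
Step ratio: r(k) = (1/6) * (k+5/3) / [(k+1)] - poly over poly, x = (1/6) from leading terms; C = -1/6 at k = 0.


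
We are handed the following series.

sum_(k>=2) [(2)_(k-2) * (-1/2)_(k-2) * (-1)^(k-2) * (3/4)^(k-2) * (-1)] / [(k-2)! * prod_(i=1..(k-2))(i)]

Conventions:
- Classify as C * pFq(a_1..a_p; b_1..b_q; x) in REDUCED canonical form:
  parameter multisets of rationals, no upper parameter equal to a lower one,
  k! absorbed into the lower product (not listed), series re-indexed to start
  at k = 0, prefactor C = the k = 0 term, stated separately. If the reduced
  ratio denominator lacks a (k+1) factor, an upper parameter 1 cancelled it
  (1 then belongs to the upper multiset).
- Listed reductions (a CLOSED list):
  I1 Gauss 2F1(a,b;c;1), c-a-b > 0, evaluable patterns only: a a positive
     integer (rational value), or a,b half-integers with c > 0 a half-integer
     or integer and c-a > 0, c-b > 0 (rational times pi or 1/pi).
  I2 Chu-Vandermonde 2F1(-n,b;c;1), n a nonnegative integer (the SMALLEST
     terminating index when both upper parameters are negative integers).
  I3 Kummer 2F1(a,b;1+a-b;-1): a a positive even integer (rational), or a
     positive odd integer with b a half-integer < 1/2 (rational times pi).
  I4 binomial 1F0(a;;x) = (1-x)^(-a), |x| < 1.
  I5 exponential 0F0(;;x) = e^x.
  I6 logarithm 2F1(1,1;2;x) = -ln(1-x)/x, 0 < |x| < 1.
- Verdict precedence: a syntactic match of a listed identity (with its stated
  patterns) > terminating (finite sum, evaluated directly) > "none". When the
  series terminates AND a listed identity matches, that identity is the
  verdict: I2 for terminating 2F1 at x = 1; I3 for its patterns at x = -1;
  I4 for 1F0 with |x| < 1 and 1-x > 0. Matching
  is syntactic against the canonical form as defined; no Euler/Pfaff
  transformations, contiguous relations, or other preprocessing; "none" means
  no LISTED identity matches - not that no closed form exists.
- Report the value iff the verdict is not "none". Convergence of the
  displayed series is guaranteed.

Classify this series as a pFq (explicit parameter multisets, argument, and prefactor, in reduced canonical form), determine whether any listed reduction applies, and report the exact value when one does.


Canonical form: C = -1 times 2F1 with upper {-1/2, 2}, lower {1}, x = -3/4. Verdict: none here - no I1-I6 shape fits x = -3/4 with lower {1}.

Key step: from the first term -1: the denominator's factorial ratio (C = -1) is a lower Pochhammer.
Consecutive-term ratio: r(k) = (-3/4) * (k-1/2) (k+2) / [(k+1) (k+1)] - rational; roots negated = parameters, x = (-3/4), C = -1.


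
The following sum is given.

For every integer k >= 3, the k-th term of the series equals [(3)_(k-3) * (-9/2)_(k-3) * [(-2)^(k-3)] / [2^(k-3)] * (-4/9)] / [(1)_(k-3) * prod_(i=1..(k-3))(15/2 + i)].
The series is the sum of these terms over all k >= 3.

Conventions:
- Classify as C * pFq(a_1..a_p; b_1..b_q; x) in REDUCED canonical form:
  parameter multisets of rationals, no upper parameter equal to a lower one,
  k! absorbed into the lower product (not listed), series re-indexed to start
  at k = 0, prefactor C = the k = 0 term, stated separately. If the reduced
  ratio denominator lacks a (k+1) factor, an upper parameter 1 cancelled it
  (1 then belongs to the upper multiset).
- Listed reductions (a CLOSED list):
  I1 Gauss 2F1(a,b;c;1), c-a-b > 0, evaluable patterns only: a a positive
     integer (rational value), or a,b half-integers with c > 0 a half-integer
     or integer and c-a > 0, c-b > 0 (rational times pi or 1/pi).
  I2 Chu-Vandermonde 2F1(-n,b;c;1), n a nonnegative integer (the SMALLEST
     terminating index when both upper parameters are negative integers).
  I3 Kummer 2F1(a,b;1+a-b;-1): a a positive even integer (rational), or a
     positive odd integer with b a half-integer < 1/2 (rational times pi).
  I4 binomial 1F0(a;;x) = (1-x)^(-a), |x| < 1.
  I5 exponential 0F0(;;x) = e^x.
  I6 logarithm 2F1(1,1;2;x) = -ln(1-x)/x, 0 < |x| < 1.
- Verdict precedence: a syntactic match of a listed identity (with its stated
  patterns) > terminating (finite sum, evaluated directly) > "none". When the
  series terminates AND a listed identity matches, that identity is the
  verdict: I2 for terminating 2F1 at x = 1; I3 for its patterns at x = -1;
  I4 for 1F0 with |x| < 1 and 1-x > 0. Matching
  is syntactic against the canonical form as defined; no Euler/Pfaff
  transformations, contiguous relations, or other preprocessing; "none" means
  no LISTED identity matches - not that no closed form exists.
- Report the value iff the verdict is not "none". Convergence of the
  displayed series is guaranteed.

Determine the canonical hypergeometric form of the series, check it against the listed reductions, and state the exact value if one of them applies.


Prefactor -4/9, argument -1: 2F1 with upper {-9/2, 3} over lower {17/2}. Verdict: Kummer's theorem (I3) fires (x = -1; c = 17/2 equals 1+a-b for upper {-9/2, 3}: listed pattern). Hence: (-5005/8192) * pi.

First insight: t_0 = -4/9 here, and the lower running product (C = -4/9) is a rising factorial.
Ratio: r(k) = (-1) * (k-9/2) (k+3) / [(k+17/2) (k+1)] - poly over poly, x = (-1) from leading terms; C = -4/9 at k = 0.


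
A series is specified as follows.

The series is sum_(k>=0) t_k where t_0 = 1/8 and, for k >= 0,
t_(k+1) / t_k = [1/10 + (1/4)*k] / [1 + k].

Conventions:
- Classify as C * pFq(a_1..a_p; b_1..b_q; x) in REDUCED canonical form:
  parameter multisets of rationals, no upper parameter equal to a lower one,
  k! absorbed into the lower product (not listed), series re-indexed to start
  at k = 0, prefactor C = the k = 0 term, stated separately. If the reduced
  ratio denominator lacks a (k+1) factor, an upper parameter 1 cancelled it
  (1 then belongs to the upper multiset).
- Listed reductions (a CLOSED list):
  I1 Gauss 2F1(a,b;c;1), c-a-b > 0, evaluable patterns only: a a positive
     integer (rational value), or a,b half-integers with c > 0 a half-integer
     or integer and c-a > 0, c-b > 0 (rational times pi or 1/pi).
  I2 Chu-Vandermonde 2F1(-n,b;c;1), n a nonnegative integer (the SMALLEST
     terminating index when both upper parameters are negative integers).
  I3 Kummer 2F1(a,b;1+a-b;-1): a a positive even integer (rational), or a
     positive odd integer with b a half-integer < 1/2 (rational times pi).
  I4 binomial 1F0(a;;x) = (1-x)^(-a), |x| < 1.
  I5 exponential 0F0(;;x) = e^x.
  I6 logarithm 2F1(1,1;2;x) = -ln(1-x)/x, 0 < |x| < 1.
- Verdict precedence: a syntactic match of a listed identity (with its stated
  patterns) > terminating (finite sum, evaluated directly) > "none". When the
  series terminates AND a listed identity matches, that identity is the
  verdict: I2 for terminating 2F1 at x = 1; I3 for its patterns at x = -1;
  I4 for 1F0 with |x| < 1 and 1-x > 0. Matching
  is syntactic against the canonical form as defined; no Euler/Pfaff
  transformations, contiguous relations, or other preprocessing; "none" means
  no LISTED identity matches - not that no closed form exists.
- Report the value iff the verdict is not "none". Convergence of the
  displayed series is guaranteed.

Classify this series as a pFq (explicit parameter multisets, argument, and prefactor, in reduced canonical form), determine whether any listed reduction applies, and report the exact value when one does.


With C = 1/8: the canonical form is 1F0(2/5; -; 1/4). Verdict: the binomial series (I4) matches (the 1F0 binomial series: exponent -2/5, x = 1/4). Exact value: (1/8) * (3/4)^(-2/5).

Key observation: t_0 = 1/8 here, and the expanded ratio factors over Q; C = 1/8, roots give parameters.
Term ratio: r(k) = (1/4) * (k+2/5) / [(k+1)] - poly over poly, x = (1/4) from leading terms; C = 1/8 at k = 0.


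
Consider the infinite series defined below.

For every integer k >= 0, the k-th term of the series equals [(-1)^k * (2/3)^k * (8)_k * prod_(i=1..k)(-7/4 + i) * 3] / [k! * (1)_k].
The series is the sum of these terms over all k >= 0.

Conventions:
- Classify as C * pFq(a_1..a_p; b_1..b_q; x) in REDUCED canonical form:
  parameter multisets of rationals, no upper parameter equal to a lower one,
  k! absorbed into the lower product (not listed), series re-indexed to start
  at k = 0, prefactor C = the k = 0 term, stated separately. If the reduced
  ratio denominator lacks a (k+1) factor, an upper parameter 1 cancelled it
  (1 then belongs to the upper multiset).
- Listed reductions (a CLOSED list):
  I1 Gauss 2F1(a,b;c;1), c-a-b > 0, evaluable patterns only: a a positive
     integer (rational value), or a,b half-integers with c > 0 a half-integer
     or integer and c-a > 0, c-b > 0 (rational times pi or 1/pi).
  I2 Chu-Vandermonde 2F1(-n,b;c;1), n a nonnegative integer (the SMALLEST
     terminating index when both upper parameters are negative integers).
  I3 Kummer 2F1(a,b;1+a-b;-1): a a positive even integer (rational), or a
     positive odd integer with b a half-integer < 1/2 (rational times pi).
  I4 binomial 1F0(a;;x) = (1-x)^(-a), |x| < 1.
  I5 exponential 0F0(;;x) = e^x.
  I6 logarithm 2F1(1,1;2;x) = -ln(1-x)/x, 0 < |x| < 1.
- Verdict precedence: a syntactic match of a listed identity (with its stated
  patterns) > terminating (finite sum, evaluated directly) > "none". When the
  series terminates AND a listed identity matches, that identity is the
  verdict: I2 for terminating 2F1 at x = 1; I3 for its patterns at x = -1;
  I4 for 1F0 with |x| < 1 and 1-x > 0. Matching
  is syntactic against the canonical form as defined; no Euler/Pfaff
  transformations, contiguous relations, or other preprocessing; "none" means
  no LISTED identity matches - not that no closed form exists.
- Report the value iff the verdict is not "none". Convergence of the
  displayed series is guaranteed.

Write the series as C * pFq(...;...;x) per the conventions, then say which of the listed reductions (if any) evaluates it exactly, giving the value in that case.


Key observation: from the first term 3: the running product (C = 3) telescopes to a rising factorial.
Consecutive-term ratio: r(k) = (-2/3) * (k-3/4) (k+8) / [(k+1) (k+1)] - rational; roots negated = parameters, x = (-2/3), C = 3.

At argument -2/3: a 2F1 with upper {-3/4, 8}, lower {1}, scaled by C = 3. Verdict: none. Every listed pattern misses the 2F1 form at -2/3, upper {-3/4, 8}.


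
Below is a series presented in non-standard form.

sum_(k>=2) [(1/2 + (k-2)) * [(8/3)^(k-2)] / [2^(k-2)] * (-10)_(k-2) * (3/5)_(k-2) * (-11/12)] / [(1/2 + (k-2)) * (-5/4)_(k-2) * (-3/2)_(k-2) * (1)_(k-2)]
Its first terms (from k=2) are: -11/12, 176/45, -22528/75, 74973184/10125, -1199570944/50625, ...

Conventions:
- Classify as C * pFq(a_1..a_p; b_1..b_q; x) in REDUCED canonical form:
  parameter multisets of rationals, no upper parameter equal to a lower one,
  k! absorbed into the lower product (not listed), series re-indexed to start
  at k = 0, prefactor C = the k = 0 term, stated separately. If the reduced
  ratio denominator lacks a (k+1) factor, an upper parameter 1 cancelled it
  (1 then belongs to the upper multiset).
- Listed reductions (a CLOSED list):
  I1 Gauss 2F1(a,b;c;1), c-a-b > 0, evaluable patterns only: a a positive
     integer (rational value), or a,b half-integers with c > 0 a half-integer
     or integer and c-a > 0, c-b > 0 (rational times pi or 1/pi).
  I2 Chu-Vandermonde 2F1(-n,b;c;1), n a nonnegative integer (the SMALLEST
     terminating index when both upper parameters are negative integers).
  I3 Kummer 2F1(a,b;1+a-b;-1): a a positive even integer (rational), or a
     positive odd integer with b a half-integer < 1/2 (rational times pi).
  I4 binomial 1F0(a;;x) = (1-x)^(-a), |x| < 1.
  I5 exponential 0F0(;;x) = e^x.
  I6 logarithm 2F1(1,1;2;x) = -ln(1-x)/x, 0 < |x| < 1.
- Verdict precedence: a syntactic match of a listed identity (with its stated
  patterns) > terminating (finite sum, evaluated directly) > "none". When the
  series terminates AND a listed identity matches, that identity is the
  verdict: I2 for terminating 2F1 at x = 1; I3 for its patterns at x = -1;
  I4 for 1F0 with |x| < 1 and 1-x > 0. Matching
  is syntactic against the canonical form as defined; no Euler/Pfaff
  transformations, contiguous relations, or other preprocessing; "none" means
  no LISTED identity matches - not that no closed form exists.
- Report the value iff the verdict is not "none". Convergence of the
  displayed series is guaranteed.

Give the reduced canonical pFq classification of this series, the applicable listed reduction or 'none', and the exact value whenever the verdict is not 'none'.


Reduced: x = 4/3, 2F2, upper = {-10, 3/5}, lower = {-3/2, -5/4}, C = -11/12. Verdict: terminating (-10 upstairs). 11 nonzero terms in all; added directly. Hence: -3199079948345641016181659/4333047624096679687500.

First insight: x = (4/3) and k + 1/2 divides numerator and denominator alike; C = -11/12 after cancelling.
Step ratio: r(k) = (4/3) * (k-10) (k+3/5) / [(k-3/2) (k-5/4) (k+1)] - rational in k. x = (4/3); t_0 = -11/12; negate the roots.


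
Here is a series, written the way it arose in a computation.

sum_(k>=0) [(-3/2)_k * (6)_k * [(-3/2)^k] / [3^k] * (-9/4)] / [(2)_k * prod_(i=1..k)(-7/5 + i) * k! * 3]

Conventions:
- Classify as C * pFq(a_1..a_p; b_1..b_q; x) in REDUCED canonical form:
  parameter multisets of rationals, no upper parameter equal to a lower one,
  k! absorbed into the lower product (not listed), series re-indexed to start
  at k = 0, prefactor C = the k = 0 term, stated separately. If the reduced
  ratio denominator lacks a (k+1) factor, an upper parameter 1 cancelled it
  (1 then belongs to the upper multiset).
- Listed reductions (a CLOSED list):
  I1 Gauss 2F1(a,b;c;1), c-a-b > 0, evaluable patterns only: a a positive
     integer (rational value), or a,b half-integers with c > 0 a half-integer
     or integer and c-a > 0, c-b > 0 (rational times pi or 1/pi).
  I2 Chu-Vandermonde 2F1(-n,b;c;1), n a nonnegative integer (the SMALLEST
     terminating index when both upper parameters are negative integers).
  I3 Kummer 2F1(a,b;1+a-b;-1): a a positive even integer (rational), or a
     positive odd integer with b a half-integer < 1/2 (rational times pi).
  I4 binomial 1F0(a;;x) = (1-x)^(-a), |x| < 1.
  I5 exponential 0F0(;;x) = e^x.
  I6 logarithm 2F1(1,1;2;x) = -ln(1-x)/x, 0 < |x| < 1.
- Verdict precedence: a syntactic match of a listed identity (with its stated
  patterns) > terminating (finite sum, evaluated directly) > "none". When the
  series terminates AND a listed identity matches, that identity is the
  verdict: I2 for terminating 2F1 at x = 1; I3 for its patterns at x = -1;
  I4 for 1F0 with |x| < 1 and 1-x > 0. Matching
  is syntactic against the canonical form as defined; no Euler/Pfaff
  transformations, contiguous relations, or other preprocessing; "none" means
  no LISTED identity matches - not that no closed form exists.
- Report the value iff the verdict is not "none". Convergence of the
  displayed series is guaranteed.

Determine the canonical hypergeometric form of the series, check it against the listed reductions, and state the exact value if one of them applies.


With C = -3/4: the canonical form is 2F2(-3/2, 6; -2/5, 2; -1/2). Verdict: none. A 2F2 with upper {-3/2, 6} fits none of I1-I6 at x = -1/2; the sum runs forever.

Key step: from the first term -3/4: the two k-th powers (prefactor -3/4) combine into one argument.
Ratio: r(k) = (-1/2) * (k-3/2) (k+6) / [(k-2/5) (k+2) (k+1)] - rational in k. x = (-1/2); t_0 = -3/4; negate the roots.


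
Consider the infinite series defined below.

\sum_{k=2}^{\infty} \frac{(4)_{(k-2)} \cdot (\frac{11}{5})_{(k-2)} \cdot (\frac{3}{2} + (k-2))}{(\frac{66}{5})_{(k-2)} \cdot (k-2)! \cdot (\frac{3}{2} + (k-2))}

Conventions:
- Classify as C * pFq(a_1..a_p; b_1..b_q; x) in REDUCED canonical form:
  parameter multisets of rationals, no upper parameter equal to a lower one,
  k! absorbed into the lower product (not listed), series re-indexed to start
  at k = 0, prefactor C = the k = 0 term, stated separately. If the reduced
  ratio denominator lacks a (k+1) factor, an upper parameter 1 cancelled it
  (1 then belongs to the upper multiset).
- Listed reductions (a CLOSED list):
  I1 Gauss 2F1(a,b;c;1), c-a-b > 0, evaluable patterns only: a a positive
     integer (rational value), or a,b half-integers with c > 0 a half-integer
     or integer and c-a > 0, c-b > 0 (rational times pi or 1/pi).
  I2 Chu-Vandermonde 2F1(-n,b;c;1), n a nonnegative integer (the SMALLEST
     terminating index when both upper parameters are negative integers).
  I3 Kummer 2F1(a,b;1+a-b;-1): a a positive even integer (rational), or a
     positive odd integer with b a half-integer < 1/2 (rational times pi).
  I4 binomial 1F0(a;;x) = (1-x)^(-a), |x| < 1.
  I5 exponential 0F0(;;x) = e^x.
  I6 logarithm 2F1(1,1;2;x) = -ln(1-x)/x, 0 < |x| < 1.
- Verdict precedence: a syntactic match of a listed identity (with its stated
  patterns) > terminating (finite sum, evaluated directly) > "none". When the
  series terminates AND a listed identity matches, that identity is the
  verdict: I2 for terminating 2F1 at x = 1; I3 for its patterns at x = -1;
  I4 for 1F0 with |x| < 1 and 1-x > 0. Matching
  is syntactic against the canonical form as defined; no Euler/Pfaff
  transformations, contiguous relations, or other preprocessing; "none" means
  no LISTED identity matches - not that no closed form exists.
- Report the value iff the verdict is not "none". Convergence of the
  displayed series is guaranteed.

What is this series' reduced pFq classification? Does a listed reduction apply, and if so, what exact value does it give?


This is 1 * 2F1(\frac{11}{5}, 4; \frac{66}{5}; 1) in reduced canonical form. Verdict: the Gauss summation I1 matches (x = 1: the Gamma ratio telescopes since c-a-b = 7 > 0 and a = 4 in Z>0). Value: \frac{23851}{9375}.

First insight: t_0 being 1, k + 3/2 divides numerator and denominator alike; C = 1, x = 1 after cancelling.
Step ratio: r(k) = 1 * (k+\frac{11}{5}) (k+4) / [(k+\frac{66}{5}) (k+1)] - rational in k. x = 1; t_0 = 1; negate the roots.


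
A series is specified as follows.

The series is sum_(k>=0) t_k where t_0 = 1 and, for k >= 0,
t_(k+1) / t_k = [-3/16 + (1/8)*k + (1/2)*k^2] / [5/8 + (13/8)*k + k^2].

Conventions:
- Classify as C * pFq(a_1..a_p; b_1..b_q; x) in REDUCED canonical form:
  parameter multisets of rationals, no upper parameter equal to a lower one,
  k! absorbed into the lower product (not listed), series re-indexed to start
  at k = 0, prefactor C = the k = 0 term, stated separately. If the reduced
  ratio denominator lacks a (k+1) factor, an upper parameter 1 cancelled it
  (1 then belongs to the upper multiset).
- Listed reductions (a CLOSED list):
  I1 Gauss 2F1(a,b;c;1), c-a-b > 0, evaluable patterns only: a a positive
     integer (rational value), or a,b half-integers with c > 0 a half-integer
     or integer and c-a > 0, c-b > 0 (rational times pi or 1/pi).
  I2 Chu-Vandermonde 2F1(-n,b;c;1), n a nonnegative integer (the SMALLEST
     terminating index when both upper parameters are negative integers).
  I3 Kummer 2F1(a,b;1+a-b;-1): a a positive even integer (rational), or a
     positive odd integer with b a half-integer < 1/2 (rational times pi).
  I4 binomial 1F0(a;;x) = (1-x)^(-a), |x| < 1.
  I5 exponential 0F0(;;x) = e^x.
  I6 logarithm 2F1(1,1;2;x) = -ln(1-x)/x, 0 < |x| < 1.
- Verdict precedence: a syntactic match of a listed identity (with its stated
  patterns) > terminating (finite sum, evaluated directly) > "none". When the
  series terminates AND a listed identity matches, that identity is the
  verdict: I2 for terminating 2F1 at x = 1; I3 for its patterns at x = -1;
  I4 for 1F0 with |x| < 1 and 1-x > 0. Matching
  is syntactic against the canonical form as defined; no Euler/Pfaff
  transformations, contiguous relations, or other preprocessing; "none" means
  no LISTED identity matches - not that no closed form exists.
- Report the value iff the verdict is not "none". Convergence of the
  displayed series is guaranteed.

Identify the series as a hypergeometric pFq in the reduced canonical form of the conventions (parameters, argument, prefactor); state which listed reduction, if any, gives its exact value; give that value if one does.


This is 1 * 2F1(-1/2, 3/4; 5/8; 1/2) in reduced canonical form. Verdict: none. A 2F1 with upper {-1/2, 3/4} fits none of I1-I6 at x = 1/2; the sum runs forever.

Key step: x = (1/2) and roots of the ratio polynomials (C = 1, x = 1/2) are the negated parameters.
Term ratio: r(k) = (1/2) * (k-1/2) (k+3/4) / [(k+5/8) (k+1)] - rational in k, leading ratio (1/2); with t_0 = 1, classification follows.


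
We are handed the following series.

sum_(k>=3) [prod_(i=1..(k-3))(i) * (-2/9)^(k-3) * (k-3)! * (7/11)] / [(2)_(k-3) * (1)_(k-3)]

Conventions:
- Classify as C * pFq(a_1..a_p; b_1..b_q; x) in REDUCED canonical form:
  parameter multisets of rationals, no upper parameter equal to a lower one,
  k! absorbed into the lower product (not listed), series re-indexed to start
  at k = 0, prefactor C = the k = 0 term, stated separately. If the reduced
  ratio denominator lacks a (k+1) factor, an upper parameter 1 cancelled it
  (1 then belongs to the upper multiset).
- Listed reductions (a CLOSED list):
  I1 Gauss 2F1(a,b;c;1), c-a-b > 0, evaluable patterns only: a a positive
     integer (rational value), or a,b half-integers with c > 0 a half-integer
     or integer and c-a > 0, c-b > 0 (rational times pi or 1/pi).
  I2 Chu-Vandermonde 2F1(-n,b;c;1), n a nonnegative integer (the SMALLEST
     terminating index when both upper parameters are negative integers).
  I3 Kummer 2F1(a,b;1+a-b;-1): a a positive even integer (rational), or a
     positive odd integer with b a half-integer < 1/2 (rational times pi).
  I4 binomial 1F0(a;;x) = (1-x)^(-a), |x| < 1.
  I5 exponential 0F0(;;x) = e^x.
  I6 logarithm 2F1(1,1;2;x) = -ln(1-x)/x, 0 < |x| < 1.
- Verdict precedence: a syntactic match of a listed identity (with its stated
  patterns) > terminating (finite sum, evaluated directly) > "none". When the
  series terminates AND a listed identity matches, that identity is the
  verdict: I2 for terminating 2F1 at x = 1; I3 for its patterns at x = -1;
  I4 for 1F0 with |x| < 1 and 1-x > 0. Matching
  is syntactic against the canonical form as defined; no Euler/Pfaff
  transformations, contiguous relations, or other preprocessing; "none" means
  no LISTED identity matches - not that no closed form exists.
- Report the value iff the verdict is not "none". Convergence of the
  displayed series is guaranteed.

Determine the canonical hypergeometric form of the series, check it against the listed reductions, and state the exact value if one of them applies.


With C = 7/11: the canonical form is 2F1(1, 1; 2; -2/9). Verdict: this is logarithm (I6) (the logarithm: parameters (1,1;2), x = -2/9). Its exact value is (63/22) * ln(11/9).

Key observation: t_0 = 7/11 here, and (1)_k (C = 7/11, x = -2/9) is k! itself.
Consecutive-term ratio: r(k) = (-2/9) * (k+1) (k+1) / [(k+2) (k+1)] ; factor over Q: parameters, x = (-2/9), and C = 7/11.


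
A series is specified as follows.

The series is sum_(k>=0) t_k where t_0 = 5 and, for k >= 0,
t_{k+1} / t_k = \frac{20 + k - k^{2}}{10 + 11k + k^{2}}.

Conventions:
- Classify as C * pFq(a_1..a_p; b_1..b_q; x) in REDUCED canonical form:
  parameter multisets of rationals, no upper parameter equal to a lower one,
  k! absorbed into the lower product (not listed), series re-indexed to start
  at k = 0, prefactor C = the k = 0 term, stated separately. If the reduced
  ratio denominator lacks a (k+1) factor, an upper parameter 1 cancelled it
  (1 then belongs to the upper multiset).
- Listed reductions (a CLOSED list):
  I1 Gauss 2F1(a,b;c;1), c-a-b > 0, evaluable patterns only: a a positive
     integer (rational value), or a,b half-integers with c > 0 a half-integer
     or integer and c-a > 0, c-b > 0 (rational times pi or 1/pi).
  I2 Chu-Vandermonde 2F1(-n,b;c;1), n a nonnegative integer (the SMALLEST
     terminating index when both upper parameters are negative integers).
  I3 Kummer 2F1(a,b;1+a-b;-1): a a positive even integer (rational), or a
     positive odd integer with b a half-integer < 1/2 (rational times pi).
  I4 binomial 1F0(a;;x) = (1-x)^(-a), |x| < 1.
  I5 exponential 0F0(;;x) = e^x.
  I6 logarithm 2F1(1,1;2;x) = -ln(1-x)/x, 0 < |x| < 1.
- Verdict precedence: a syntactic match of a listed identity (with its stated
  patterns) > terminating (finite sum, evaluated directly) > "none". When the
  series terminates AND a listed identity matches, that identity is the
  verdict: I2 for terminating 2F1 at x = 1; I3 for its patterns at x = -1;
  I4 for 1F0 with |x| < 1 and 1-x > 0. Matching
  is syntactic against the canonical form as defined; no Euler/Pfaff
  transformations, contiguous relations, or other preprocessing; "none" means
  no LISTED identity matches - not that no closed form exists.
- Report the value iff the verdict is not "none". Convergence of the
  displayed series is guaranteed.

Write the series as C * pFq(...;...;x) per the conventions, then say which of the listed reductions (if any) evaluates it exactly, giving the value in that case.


Classification (C = 5): 2F1 with upper {-5, 4}, lower {10}, argument x = -1. Verdict: the Kummer evaluation I3 applies (x = -1; c = 10 equals 1+a-b for upper {-5, 4}: listed pattern). Exact value: 30.

Key observation: with t_0 = 5, the expanded ratio factors over Q; prefactor 5, roots give parameters.
Ratio: r(k) = -1 * (k-5) (k+4) / [(k+10) (k+1)] - poly over poly, x = -1 from leading terms; C = 5 at k = 0.


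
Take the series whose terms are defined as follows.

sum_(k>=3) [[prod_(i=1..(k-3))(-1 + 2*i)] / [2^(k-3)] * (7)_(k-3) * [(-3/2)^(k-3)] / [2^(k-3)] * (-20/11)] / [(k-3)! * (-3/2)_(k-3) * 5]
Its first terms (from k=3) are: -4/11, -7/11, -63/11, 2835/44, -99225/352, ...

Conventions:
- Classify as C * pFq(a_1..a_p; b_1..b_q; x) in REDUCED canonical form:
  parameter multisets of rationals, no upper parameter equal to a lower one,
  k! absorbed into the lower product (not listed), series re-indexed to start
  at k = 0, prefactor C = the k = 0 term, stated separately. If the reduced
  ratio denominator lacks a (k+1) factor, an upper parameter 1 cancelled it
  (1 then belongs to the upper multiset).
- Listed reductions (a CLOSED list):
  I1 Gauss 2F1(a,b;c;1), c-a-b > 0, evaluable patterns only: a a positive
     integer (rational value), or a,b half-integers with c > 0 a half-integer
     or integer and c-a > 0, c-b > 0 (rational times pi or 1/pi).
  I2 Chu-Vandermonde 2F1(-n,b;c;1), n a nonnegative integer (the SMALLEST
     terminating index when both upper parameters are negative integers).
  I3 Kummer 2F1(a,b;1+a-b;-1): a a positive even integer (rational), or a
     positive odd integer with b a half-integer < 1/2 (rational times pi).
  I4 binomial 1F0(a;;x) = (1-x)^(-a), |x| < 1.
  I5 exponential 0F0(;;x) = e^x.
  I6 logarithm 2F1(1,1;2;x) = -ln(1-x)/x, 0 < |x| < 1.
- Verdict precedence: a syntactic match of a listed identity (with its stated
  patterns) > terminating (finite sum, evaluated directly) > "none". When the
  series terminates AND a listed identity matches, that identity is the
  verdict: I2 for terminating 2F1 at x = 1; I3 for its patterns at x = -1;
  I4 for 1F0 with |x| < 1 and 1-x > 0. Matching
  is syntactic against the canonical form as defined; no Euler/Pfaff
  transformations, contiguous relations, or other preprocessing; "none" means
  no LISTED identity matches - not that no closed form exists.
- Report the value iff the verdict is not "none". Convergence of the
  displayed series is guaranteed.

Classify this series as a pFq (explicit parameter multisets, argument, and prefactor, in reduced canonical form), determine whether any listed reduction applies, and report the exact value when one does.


Key step: from the first term -4/11: the odd product 1*3*...*(2k-1) (C = -4/11) is 2^k (1/2)_k.
Consecutive-term ratio: r(k) = (-3/4) * (k+1/2) (k+7) / [(k-3/2) (k+1)] - poly over poly, x = (-3/4) from leading terms; C = -4/11 at k = 0.

Reduced: x = -3/4, 2F1, upper = {1/2, 7}, lower = {-3/2}, C = -4/11. Verdict: none (x = -3/4): each listed identity misses the multisets {1/2, 7} ; {-3/2}.


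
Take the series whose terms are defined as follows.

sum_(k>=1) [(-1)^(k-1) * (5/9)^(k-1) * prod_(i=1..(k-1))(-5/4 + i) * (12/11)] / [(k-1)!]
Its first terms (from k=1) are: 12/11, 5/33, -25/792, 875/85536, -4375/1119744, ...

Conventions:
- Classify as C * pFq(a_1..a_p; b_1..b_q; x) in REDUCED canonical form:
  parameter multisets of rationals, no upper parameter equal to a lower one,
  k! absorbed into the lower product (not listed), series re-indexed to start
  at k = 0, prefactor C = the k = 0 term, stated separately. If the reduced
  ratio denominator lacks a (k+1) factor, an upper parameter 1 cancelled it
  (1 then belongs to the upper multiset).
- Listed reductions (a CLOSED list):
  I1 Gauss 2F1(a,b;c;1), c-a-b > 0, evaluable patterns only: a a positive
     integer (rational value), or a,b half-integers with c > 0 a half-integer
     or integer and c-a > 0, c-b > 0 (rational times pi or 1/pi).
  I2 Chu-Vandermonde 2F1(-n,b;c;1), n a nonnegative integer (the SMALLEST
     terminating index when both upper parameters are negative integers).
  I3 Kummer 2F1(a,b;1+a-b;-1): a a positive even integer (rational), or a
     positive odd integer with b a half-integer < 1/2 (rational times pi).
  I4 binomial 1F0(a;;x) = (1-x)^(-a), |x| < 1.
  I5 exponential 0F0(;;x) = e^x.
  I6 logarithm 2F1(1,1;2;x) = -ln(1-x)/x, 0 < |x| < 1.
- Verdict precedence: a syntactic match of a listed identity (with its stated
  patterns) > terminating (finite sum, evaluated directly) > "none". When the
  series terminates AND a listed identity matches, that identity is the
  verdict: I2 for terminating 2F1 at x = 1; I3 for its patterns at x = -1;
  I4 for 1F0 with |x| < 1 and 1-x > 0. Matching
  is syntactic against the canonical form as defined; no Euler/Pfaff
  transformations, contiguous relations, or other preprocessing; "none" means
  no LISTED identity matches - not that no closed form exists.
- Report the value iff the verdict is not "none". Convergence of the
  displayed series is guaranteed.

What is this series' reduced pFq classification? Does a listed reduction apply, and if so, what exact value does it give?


Classification (C = 12/11): 1F0 with upper {-1/4}, lower {-}, argument x = -5/9. Verdict at x = -5/9: the I4 binomial reduction matches (the 1F0 binomial series: exponent 1/4, x = -5/9). Hence: (12/11) * (14/9)^(1/4).

The tell: from the first term 12/11: the running product (C = 12/11, x = -5/9) telescopes to a rising factorial.
Consecutive-term ratio: r(k) = (-5/9) * (k-1/4) / [(k+1)] - poly over poly, x = (-5/9) from leading terms; C = 12/11 at k = 0.
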